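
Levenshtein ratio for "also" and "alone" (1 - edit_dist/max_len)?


Word 1: "also" (length 4)
Word 2: "alone" (length 5)
One optimal edit sequence:
  1. keep 'a'
  2. keep 'l'
  3. insert 'o'  (+1)
  4. substitute 's' -> 'n'  (+1)
  5. substitute 'o' -> 'e'  (+1)
Edit distance = 3
Max length = max(4, 5) = 5
Similarity = 1 - 3/5
= 0.4000


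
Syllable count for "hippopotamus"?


Word: "hippopotamus"
Syllable breakdown: hip | po | pot | a | mus
Counting: 5 parts
= 5 syllables


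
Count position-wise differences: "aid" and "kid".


Comparing character by character (same length = 3):
  Pos 0: 'a' vs 'k' !=
  Pos 1: 'i' vs 'i' =
  Pos 2: 'd' vs 'd' =
Hamming distance = 1


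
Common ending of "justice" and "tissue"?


Word 1: "justice"
Word 2: "tissue"
Comparing from end:
  Pos -1: 'e' == 'e'
  Pos -2: 'c' != 'u' (stop)
LCS = "e" (length 1)


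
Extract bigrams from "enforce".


Word: "enforce" (length 7)
Number of bigrams = 7 - 2 + 1 = 6
  Position 0: "en"
  Position 1: "nf"
  Position 2: "fo"
  Position 3: "or"
  Position 4: "rc"
  Position 5: "ce"
Bigrams = "en", "nf", "fo", "or", "rc", "ce"


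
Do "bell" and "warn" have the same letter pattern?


Pattern of "bell": [0, 1, 2, 2]
Pattern of "warn": [0, 1, 2, 3]
Patterns do not match
Same pattern = No


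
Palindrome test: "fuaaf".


Word: "fuaaf"
Reversed: "faauf"
Forward == Backward? fuaaf != faauf
Palindrome = No


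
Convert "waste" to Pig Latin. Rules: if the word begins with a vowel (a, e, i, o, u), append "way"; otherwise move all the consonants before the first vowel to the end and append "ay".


Word: "waste"
Starts with consonant(s) → move to end, add 'ay'
Consonant cluster: "w"
Pig Latin = "asteway"


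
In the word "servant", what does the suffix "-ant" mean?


Suffix: -ant
As in: servant -> serve + -ant, with a spelling change
Meaning = one who / that which


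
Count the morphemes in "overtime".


Word: "overtime"
Morphemes: over- / time
Each morpheme carries meaning
= 2 morphemes


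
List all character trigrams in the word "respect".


Word: "respect" (length 7)
Number of trigrams = 7 - 3 + 1 = 5
  Position 0: "res"
  Position 1: "esp"
  Position 2: "spe"
  Position 3: "pec"
  Position 4: "ect"
Trigrams = "res", "esp", "spe", "pec", "ect"


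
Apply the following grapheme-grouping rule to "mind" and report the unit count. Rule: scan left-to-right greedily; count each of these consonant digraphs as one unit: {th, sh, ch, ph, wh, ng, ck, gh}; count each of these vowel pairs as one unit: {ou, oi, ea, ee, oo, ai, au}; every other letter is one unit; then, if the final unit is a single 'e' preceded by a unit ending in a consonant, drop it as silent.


Word: "mind" (4 letters)
Left-to-right scan:
  [1] 'm' (letter)
  [2] 'i' (letter)
  [3] 'n' (letter)
  [4] 'd' (letter)
Units from scan: 4
Sound units = 4 units


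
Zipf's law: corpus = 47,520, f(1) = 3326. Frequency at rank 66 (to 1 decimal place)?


Zipf's law: f(r) = f(1) / r
f(1) = 3326
f(66) = 3326 / 66
= 50.4 occurrences


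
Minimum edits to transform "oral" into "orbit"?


Word 1: "oral" (length 4)
Word 2: "orbit" (length 5)
One optimal edit sequence (insert/delete/substitute each cost 1):
  1. keep 'o'
  2. keep 'r'
  3. insert 'b'  (+1)
  4. substitute 'a' -> 'i'  (+1)
  5. substitute 'l' -> 't'  (+1)
Total edit operations: 3
Edit distance = 3


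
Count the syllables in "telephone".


Word: "telephone"
Syllable breakdown: tel · e · phone
Counting: 3 parts
= 3 syllables


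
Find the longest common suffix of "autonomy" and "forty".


Word 1: "autonomy"
Word 2: "forty"
Comparing from end:
  Pos -1: 'y' == 'y'
  Pos -2: 'm' != 't' (stop)
LCS = "y" (length 1)


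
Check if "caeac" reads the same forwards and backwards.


Word: "caeac"
Reversed: "caeac"
Forward == Backward? caeac == caeac
Palindrome = Yes


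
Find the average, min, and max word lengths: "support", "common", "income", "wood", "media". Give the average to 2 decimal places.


Lengths: "support"=7, "common"=6, "income"=6, "wood"=4, "media"=5
Sum = 28, Count = 5
Average = 28/5 = 5.60
= avg=5.60, min=4, max=7


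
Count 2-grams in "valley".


Word: "valley" (length 6)
Number of 2-grams = length - 2 + 1 = 6 - 2 + 1
= 5


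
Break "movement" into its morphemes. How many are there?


Word: "movement"
Morphemes: move / -ment
Each morpheme carries meaning
= 2 morphemes


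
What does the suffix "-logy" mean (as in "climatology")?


Suffix: -logy
Example: climatology (climate + -logy, with a spelling change)
Meaning = study of


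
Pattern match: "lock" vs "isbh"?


Pattern of "lock": [0, 1, 2, 3]
Pattern of "isbh": [0, 1, 2, 3]
Patterns match
Same pattern = Yes


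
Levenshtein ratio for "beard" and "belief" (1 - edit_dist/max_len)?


Word 1: "beard" (length 5)
Word 2: "belief" (length 6)
One optimal edit sequence:
  1. keep 'b'
  2. keep 'e'
  3. insert 'l'  (+1)
  4. substitute 'a' -> 'i'  (+1)
  5. substitute 'r' -> 'e'  (+1)
  6. substitute 'd' -> 'f'  (+1)
Edit distance = 4
Max length = max(5, 6) = 6
Similarity = 1 - 4/6
= 0.3333


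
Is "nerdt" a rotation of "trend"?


Word: "trend", Candidate: "nerdt"
Method: check if candidate is substring of word+word
"trendtrend" contains "nerdt"? No
Is rotation = No


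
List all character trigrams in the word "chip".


Word: "chip" (length 4)
Number of trigrams = 4 - 3 + 1 = 2
  Position 0: "chi"
  Position 1: "hip"
Trigrams = "chi", "hip"


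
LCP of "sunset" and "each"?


Word 1: "sunset"
Word 2: "each"
Comparing from start:
  Pos 0: 's' != 'e' (stop)
LCP = "" (length 0)


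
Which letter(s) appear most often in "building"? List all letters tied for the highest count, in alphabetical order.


Word: "building"
Letter counts:
  'b': 1
  'd': 1
  'g': 1
  'i': 2
  'l': 1
  'n': 1
  'u': 1
Maximum count = 2
Most frequent = 'i' (2 times each)


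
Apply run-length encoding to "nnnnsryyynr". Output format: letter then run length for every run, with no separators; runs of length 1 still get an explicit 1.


String: "nnnnsryyynr"
Scanning for consecutive runs:
  'n' x 4
  's' x 1
  'r' x 1
  'y' x 3
  'n' x 1
  'r' x 1
RLE = "n4s1r1y3n1r1"


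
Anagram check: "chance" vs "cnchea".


Word 1: "chance" → sorted: accehn
Word 2: "cnchea" → sorted: accehn
Same letters? accehn == accehn
Anagram = Yes


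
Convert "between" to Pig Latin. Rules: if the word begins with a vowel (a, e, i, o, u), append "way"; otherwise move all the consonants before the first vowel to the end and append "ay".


Word: "between"
Starts with consonant(s) → move to end, add 'ay'
Consonant cluster: "b"
Pig Latin = "etweenbay"


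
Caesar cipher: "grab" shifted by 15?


Word: "grab"
Shift: 15
Each letter → (letter + shift) mod 26:
  'g' (6) + 15 = 21 → 'v'
  'r' (17) + 15 = 6 → 'g'
  'a' (0) + 15 = 15 → 'p'
  'b' (1) + 15 = 16 → 'q'
Result = "vgpq"


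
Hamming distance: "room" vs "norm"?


Comparing character by character (same length = 4):
  Pos 0: 'r' vs 'n' !=
  Pos 1: 'o' vs 'o' =
  Pos 2: 'o' vs 'r' !=
  Pos 3: 'm' vs 'm' =
Hamming distance = 2


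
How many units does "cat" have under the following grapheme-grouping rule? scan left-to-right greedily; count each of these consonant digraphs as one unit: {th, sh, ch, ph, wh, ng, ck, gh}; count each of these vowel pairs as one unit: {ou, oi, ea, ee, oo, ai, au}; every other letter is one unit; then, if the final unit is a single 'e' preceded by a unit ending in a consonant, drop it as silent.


Word: "cat" (3 letters)
Left-to-right scan:
  1. 'c' (letter)
  2. 'a' (letter)
  3. 't' (letter)
Units from scan: 3
Sound units = 3 units


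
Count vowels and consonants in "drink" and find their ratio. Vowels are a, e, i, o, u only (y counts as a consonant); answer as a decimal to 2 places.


Word: "drink"
Vowels (a,e,i,o,u): 1
Consonants: 4
Ratio = 1/4
= 0.25


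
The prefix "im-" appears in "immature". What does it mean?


Prefix: im-
Example: immature (im- + mature)
Meaning = not / into


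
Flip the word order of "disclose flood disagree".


Original: "disclose flood disagree"
Words (1..n): disclose | flood | disagree
Reversed (n..1): disagree | flood | disclose
Result = "disagree flood disclose"


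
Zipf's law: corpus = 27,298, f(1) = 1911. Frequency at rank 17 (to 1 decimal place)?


Zipf's law: f(r) = f(1) / r
f(1) = 1911
f(17) = 1911 / 17
= 112.4 occurrences


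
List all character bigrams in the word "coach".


Word: "coach" (length 5)
Number of bigrams = 5 - 2 + 1 = 4
  Position 0: "co"
  Position 1: "oa"
  Position 2: "ac"
  Position 3: "ch"
Bigrams = "co", "oa", "ac", "ch"


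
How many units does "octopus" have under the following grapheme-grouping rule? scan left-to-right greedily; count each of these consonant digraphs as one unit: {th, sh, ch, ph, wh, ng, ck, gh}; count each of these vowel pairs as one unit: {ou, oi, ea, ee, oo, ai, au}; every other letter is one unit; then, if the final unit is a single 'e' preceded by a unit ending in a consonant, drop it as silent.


Word: "octopus" (7 letters)
Left-to-right scan:
  1. 'o' (letter)
  2. 'c' (letter)
  3. 't' (letter)
  4. 'o' (letter)
  5. 'p' (letter)
  6. 'u' (letter)
  7. 's' (letter)
Units from scan: 7
Sound units = 7 units


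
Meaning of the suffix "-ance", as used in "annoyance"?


Suffix: -ance
As in: annoyance -> annoy + -ance
Meaning = state of


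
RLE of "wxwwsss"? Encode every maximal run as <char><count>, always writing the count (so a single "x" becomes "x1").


String: "wxwwsss"
Scanning for consecutive runs:
  'w' x 1
  'x' x 1
  'w' x 2
  's' x 3
RLE = "w1x1w2s3"


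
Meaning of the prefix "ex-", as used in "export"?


Prefix: ex-
As in: export -> ex- + port
Meaning = out / former


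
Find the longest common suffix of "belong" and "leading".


Word 1: "belong"
Word 2: "leading"
Comparing from end:
  Pos -1: 'g' == 'g'
  Pos -2: 'n' == 'n'
  Pos -3: 'o' != 'i' (stop)
LCS = "ng" (length 2)


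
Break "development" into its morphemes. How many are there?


Word: "development"
Morphemes: develop / -ment
Each morpheme carries meaning
= 2 morphemes


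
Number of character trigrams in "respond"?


Word: "respond" (length 7)
Number of 3-grams = length - 3 + 1 = 7 - 3 + 1
= 5


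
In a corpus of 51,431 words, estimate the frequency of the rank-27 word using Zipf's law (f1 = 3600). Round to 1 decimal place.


Zipf's law: f(r) = f(1) / r
f(1) = 3600
f(27) = 3600 / 27
= 133.3 occurrences


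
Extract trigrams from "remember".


Word: "remember" (length 8)
Number of trigrams = 8 - 3 + 1 = 6
  Position 0: "rem"
  Position 1: "eme"
  Position 2: "mem"
  Position 3: "emb"
  Position 4: "mbe"
  Position 5: "ber"
Trigrams = "rem", "eme", "mem", "emb", "mbe", "ber"


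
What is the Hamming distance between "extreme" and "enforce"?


Comparing character by character (same length = 7):
  Pos 0: 'e' vs 'e' =
  Pos 1: 'x' vs 'n' !=
  Pos 2: 't' vs 'f' !=
  Pos 3: 'r' vs 'o' !=
  Pos 4: 'e' vs 'r' !=
  Pos 5: 'm' vs 'c' !=
  Pos 6: 'e' vs 'e' =
Hamming distance = 5


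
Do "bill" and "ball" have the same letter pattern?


Pattern of "bill": [0, 1, 2, 2]
Pattern of "ball": [0, 1, 2, 2]
Patterns match
Same pattern = Yes


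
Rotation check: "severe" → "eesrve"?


Word: "severe", Candidate: "eesrve"
Method: check if candidate is substring of word+word
"severesevere" contains "eesrve"? No
Is rotation = No


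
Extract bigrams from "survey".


Word: "survey" (length 6)
Number of bigrams = 6 - 2 + 1 = 5
  Position 0: "su"
  Position 1: "ur"
  Position 2: "rv"
  Position 3: "ve"
  Position 4: "ey"
Bigrams = "su", "ur", "rv", "ve", "ey"


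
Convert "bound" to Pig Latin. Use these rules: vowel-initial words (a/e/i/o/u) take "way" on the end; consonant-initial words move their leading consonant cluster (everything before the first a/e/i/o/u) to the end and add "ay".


Word: "bound"
Starts with consonant(s) → move to end, add 'ay'
Consonant cluster: "b"
Pig Latin = "oundbay"


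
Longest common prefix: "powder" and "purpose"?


Word 1: "powder"
Word 2: "purpose"
Comparing from start:
  Pos 0: 'p' == 'p'
  Pos 1: 'o' != 'u' (stop)
LCP = "p" (length 1)


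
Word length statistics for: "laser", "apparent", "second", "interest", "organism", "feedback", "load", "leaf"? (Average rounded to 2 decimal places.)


Lengths: "laser"=5, "apparent"=8, "second"=6, "interest"=8, "organism"=8, "feedback"=8, "load"=4, "leaf"=4
Sum = 51, Count = 8
Average = 51/8 = 6.38
= avg=6.38, min=4, max=8


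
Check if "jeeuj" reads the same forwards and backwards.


Word: "jeeuj"
Reversed: "jueej"
Forward == Backward? jeeuj != jueej
Palindrome = No


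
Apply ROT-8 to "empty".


Word: "empty"
Shift: 8
Each letter → (letter + shift) mod 26:
  'e' (4) + 8 = 12 → 'm'
  'm' (12) + 8 = 20 → 'u'
  'p' (15) + 8 = 23 → 'x'
  't' (19) + 8 = 1 → 'b'
  'y' (24) + 8 = 6 → 'g'
Result = "muxbg"


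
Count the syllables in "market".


Word: "market"
Syllable breakdown: mar-ket
Counting: 2 parts
= 2 syllables


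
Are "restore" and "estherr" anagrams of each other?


Word 1: "restore" → sorted: eeorrst
Word 2: "estherr" → sorted: eehrrst
Same letters? eeorrst != eehrrst
Anagram = No


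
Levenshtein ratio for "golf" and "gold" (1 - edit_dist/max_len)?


Word 1: "golf" (length 4)
Word 2: "gold" (length 4)
One optimal edit sequence:
  1. keep 'g'
  2. keep 'o'
  3. keep 'l'
  4. substitute 'f' -> 'd'  (+1)
Edit distance = 1
Max length = max(4, 4) = 4
Similarity = 1 - 1/4
= 0.7500


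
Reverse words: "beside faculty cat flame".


Original: "beside faculty cat flame"
Words (1..n): beside | faculty | cat | flame
Reversed (n..1): flame | cat | faculty | beside
Result = "flame cat faculty beside"


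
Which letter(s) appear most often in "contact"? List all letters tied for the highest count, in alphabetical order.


Word: "contact"
Letter counts:
  'a': 1
  'c': 2
  'n': 1
  'o': 1
  't': 2
Maximum count = 2
Most frequent = 'c', 't' (2 times each)


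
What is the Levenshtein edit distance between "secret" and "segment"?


Word 1: "secret" (length 6)
Word 2: "segment" (length 7)
One optimal edit sequence (insert/delete/substitute each cost 1):
  1. keep 's'
  2. keep 'e'
  3. substitute 'c' -> 'g'  (+1)
  4. substitute 'r' -> 'm'  (+1)
  5. keep 'e'
  6. insert 'n'  (+1)
  7. keep 't'
Total edit operations: 3
Edit distance = 3


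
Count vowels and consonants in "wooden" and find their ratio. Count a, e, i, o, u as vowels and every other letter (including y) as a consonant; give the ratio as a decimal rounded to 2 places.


Word: "wooden"
Vowels (a,e,i,o,u): 3
Consonants: 3
Ratio = 3/3
= 1.00


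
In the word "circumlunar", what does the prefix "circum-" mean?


Prefix: circum-
Example: circumlunar = circum- + lunar
Meaning = around


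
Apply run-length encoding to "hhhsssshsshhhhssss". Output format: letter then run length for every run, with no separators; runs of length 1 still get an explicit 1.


String: "hhhsssshsshhhhssss"
Scanning for consecutive runs:
  'h' x 3
  's' x 4
  'h' x 1
  's' x 2
  'h' x 4
  's' x 4
RLE = "h3s4h1s2h4s4"


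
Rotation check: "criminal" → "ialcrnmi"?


Word: "criminal", Candidate: "ialcrnmi"
Method: check if candidate is substring of word+word
"criminalcriminal" contains "ialcrnmi"? No
Is rotation = No


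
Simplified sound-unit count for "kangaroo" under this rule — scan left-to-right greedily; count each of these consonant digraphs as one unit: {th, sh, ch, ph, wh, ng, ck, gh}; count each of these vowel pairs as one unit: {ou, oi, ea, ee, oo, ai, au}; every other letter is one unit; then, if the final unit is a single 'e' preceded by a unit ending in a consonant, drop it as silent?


Word: "kangaroo" (8 letters)
Left-to-right scan:
  1. 'k' (letter)
  2. 'a' (letter)
  3. 'ng' (digraph)
  4. 'a' (letter)
  5. 'r' (letter)
  6. 'oo' (vowel-pair)
Units from scan: 6
Sound units = 6 units


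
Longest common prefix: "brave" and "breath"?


Word 1: "brave"
Word 2: "breath"
Comparing from start:
  Pos 0: 'b' == 'b'
  Pos 1: 'r' == 'r'
  Pos 2: 'a' != 'e' (stop)
LCP = "br" (length 2)


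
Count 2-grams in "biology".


Word: "biology" (length 7)
Number of 2-grams = length - 2 + 1 = 7 - 2 + 1
= 6


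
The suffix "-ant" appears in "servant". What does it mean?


Suffix: -ant
Example: servant (serve + -ant, with a spelling change)
Meaning = one who / that which


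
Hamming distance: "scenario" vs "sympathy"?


Comparing character by character (same length = 8):
  Pos 0: 's' vs 's' =
  Pos 1: 'c' vs 'y' !=
  Pos 2: 'e' vs 'm' !=
  Pos 3: 'n' vs 'p' !=
  Pos 4: 'a' vs 'a' =
  Pos 5: 'r' vs 't' !=
  Pos 6: 'i' vs 'h' !=
  Pos 7: 'o' vs 'y' !=
Hamming distance = 6


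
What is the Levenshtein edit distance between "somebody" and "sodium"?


Word 1: "somebody" (length 8)
Word 2: "sodium" (length 6)
One optimal edit sequence (insert/delete/substitute each cost 1):
  1. keep 's'
  2. keep 'o'
  3. delete 'm'  (+1)
  4. delete 'e'  (+1)
  5. substitute 'b' -> 'd'  (+1)
  6. substitute 'o' -> 'i'  (+1)
  7. substitute 'd' -> 'u'  (+1)
  8. substitute 'y' -> 'm'  (+1)
Total edit operations: 6
Edit distance = 6


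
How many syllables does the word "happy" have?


Word: "happy"
Syllable breakdown: hap / py
Counting: 2 parts
= 2 syllables


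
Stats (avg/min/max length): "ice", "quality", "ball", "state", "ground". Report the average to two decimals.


Lengths: "ice"=3, "quality"=7, "ball"=4, "state"=5, "ground"=6
Sum = 25, Count = 5
Average = 25/5 = 5.00
= avg=5.00, min=3, max=7


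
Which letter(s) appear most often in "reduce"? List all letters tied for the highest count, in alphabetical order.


Word: "reduce"
Letter counts:
  'c': 1
  'd': 1
  'e': 2
  'r': 1
  'u': 1
Maximum count = 2
Most frequent = 'e' (2 times each)


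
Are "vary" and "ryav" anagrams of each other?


Word 1: "vary" → sorted: arvy
Word 2: "ryav" → sorted: arvy
Same letters? arvy == arvy
Anagram = Yes


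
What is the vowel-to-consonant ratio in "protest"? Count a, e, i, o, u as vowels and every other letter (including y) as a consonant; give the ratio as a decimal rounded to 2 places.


Word: "protest"
Vowels (a,e,i,o,u): 2
Consonants: 5
Ratio = 2/5
= 0.40


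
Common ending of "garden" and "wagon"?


Word 1: "garden"
Word 2: "wagon"
Comparing from end:
  Pos -1: 'n' == 'n'
  Pos -2: 'e' != 'o' (stop)
LCS = "n" (length 1)


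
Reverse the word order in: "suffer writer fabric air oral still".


Original: "suffer writer fabric air oral still"
Words (1..n): suffer | writer | fabric | air | oral | still
Reversed (n..1): still | oral | air | fabric | writer | suffer
Result = "still oral air fabric writer suffer"


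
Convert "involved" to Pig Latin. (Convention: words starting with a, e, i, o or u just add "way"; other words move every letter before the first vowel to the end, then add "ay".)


Word: "involved"
Starts with vowel → add 'way'
Pig Latin = "involvedway"


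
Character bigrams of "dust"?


Word: "dust" (length 4)
Number of bigrams = 4 - 2 + 1 = 3
  Position 0: "du"
  Position 1: "us"
  Position 2: "st"
Bigrams = "du", "us", "st"


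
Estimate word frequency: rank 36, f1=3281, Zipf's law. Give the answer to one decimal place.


Zipf's law: f(r) = f(1) / r
f(1) = 3281
f(36) = 3281 / 36
= 91.1 occurrences


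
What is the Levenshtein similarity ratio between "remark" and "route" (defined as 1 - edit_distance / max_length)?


Word 1: "remark" (length 6)
Word 2: "route" (length 5)
One optimal edit sequence:
  1. keep 'r'
  2. delete 'e'  (+1)
  3. substitute 'm' -> 'o'  (+1)
  4. substitute 'a' -> 'u'  (+1)
  5. substitute 'r' -> 't'  (+1)
  6. substitute 'k' -> 'e'  (+1)
Edit distance = 5
Max length = max(6, 5) = 6
Similarity = 1 - 5/6
= 0.1667


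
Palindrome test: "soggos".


Word: "soggos"
Reversed: "soggos"
Forward == Backward? soggos == soggos
Palindrome = Yes


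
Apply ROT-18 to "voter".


Word: "voter"
Shift: 18
Each letter → (letter + shift) mod 26:
  'v' (21) + 18 = 13 → 'n'
  'o' (14) + 18 = 6 → 'g'
  't' (19) + 18 = 11 → 'l'
  'e' (4) + 18 = 22 → 'w'
  'r' (17) + 18 = 9 → 'j'
Result = "nglwj"


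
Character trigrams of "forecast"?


Word: "forecast" (length 8)
Number of trigrams = 8 - 3 + 1 = 6
  Position 0: "for"
  Position 1: "ore"
  Position 2: "rec"
  Position 3: "eca"
  Position 4: "cas"
  Position 5: "ast"
Trigrams = "for", "ore", "rec", "eca", "cas", "ast"


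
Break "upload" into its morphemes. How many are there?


Word: "upload"
Morphemes: up- | load
Each morpheme carries meaning
= 2 morphemes


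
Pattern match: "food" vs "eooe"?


Pattern of "food": [0, 1, 1, 2]
Pattern of "eooe": [0, 1, 1, 0]
Patterns do not match
Same pattern = No


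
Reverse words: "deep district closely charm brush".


Original: "deep district closely charm brush"
Words (1..n): deep | district | closely | charm | brush
Reversed (n..1): brush | charm | closely | district | deep
Result = "brush charm closely district deep"


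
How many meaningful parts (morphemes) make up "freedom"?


Word: "freedom"
Morphemes: free | -dom
Each morpheme carries meaning
= 2 morphemes


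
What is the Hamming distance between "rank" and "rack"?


Comparing character by character (same length = 4):
  Pos 0: 'r' vs 'r' =
  Pos 1: 'a' vs 'a' =
  Pos 2: 'n' vs 'c' !=
  Pos 3: 'k' vs 'k' =
Hamming distance = 1


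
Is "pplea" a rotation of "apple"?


Word: "apple", Candidate: "pplea"
Method: check if candidate is substring of word+word
"appleapple" contains "pplea"? Yes
Is rotation = Yes


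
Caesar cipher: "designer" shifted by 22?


Word: "designer"
Shift: 22
Each letter → (letter + shift) mod 26:
  'd' (3) + 22 = 25 → 'z'
  'e' (4) + 22 = 0 → 'a'
  's' (18) + 22 = 14 → 'o'
  'i' (8) + 22 = 4 → 'e'
  'g' (6) + 22 = 2 → 'c'
  'n' (13) + 22 = 9 → 'j'
  'e' (4) + 22 = 0 → 'a'
  'r' (17) + 22 = 13 → 'n'
Result = "zaoecjan"


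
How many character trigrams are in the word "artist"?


Word: "artist" (length 6)
Number of 3-grams = length - 3 + 1 = 6 - 3 + 1
= 4


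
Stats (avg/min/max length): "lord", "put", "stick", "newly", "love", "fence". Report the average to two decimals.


Lengths: "lord"=4, "put"=3, "stick"=5, "newly"=5, "love"=4, "fence"=5
Sum = 26, Count = 6
Average = 26/6 = 4.33
= avg=4.33, min=3, max=5


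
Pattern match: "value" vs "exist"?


Pattern of "value": [0, 1, 2, 3, 4]
Pattern of "exist": [0, 1, 2, 3, 4]
Patterns match
Same pattern = Yes


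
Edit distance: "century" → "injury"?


Word 1: "century" (length 7)
Word 2: "injury" (length 6)
One optimal edit sequence (insert/delete/substitute each cost 1):
  1. delete 'c'  (+1)
  2. substitute 'e' -> 'i'  (+1)
  3. keep 'n'
  4. substitute 't' -> 'j'  (+1)
  5. keep 'u'
  6. keep 'r'
  7. keep 'y'
Total edit operations: 3
Edit distance = 3


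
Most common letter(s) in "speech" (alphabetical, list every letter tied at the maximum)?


Word: "speech"
Letter counts:
  'c': 1
  'e': 2
  'h': 1
  'p': 1
  's': 1
Maximum count = 2
Most frequent = 'e' (2 times each)


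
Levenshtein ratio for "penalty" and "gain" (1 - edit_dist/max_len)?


Word 1: "penalty" (length 7)
Word 2: "gain" (length 4)
One optimal edit sequence:
  1. delete 'p'  (+1)
  2. delete 'e'  (+1)
  3. substitute 'n' -> 'g'  (+1)
  4. keep 'a'
  5. delete 'l'  (+1)
  6. substitute 't' -> 'i'  (+1)
  7. substitute 'y' -> 'n'  (+1)
Edit distance = 6
Max length = max(7, 4) = 7
Similarity = 1 - 6/7
= 0.1429


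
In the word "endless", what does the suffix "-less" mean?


Suffix: -less
Example: endless = end + -less
Meaning = without


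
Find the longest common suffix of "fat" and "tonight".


Word 1: "fat"
Word 2: "tonight"
Comparing from end:
  Pos -1: 't' == 't'
  Pos -2: 'a' != 'h' (stop)
LCS = "t" (length 1)


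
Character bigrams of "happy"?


Word: "happy" (length 5)
Number of bigrams = 5 - 2 + 1 = 4
  Position 0: "ha"
  Position 1: "ap"
  Position 2: "pp"
  Position 3: "py"
Bigrams = "ha", "ap", "pp", "py"


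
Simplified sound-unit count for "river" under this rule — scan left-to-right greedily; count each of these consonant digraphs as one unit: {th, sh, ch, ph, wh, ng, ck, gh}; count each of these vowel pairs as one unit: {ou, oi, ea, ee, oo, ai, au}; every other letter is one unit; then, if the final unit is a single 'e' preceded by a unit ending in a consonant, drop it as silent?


Word: "river" (5 letters)
Left-to-right scan:
  (1) 'r' (letter)
  (2) 'i' (letter)
  (3) 'v' (letter)
  (4) 'e' (letter)
  (5) 'r' (letter)
Units from scan: 5
Sound units = 5 units


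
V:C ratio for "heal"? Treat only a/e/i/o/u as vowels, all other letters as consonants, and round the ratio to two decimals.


Word: "heal"
Vowels (a,e,i,o,u): 2
Consonants: 2
Ratio = 2/2
= 1.00


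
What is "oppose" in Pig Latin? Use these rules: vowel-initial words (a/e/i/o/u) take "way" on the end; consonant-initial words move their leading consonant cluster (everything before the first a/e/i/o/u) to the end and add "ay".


Word: "oppose"
Starts with vowel → add 'way'
Pig Latin = "opposeway"


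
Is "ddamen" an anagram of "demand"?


Word 1: "demand" → sorted: addemn
Word 2: "ddamen" → sorted: addemn
Same letters? addemn == addemn
Anagram = Yes


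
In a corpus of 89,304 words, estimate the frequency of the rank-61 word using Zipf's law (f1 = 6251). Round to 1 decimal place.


Zipf's law: f(r) = f(1) / r
f(1) = 6251
f(61) = 6251 / 61
= 102.5 occurrences


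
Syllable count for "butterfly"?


Word: "butterfly"
Syllable breakdown: but / ter / fly
Counting: 3 parts
= 3 syllables


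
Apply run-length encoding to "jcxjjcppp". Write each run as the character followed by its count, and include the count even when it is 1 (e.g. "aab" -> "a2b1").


String: "jcxjjcppp"
Scanning for consecutive runs:
  'j' x 1
  'c' x 1
  'x' x 1
  'j' x 2
  'c' x 1
  'p' x 3
RLE = "j1c1x1j2c1p3"


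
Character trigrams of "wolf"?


Word: "wolf" (length 4)
Number of trigrams = 4 - 3 + 1 = 2
  Position 0: "wol"
  Position 1: "olf"
Trigrams = "wol", "olf"


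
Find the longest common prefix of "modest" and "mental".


Word 1: "modest"
Word 2: "mental"
Comparing from start:
  Pos 0: 'm' == 'm'
  Pos 1: 'o' != 'e' (stop)
LCP = "m" (length 1)


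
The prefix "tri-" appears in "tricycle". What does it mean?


Prefix: tri-
As in: tricycle -> tri- + cycle
Meaning = three


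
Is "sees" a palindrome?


Word: "sees"
Reversed: "sees"
Forward == Backward? sees == sees
Palindrome = Yes


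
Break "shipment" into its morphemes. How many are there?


Word: "shipment"
Morphemes: ship + -ment
Each morpheme carries meaning
= 2 morphemes


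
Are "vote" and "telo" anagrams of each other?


Word 1: "vote" → sorted: eotv
Word 2: "telo" → sorted: elot
Same letters? eotv != elot
Anagram = No


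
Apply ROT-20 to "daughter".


Word: "daughter"
Shift: 20
Each letter → (letter + shift) mod 26:
  'd' (3) + 20 = 23 → 'x'
  'a' (0) + 20 = 20 → 'u'
  'u' (20) + 20 = 14 → 'o'
  'g' (6) + 20 = 0 → 'a'
  'h' (7) + 20 = 1 → 'b'
  't' (19) + 20 = 13 → 'n'
  'e' (4) + 20 = 24 → 'y'
  'r' (17) + 20 = 11 → 'l'
Result = "xuoabnyl"


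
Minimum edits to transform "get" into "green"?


Word 1: "get" (length 3)
Word 2: "green" (length 5)
One optimal edit sequence (insert/delete/substitute each cost 1):
  1. keep 'g'
  2. insert 'r'  (+1)
  3. insert 'e'  (+1)
  4. keep 'e'
  5. substitute 't' -> 'n'  (+1)
Total edit operations: 3
Edit distance = 3


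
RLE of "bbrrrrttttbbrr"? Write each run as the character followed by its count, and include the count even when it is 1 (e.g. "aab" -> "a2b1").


String: "bbrrrrttttbbrr"
Scanning for consecutive runs:
  'b' x 2
  'r' x 4
  't' x 4
  'b' x 2
  'r' x 2
RLE = "b2r4t4b2r2"


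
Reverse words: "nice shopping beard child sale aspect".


Original: "nice shopping beard child sale aspect"
Words (1..n): nice | shopping | beard | child | sale | aspect
Reversed (n..1): aspect | sale | child | beard | shopping | nice
Result = "aspect sale child beard shopping nice"


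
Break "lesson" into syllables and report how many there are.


Word: "lesson"
Syllable breakdown: les | son
Counting: 2 parts
= 2 syllables


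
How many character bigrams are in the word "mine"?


Word: "mine" (length 4)
Number of 2-grams = length - 2 + 1 = 4 - 2 + 1
= 3


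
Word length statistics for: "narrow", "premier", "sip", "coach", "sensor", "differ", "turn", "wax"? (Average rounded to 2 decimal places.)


Lengths: "narrow"=6, "premier"=7, "sip"=3, "coach"=5, "sensor"=6, "differ"=6, "turn"=4, "wax"=3
Sum = 40, Count = 8
Average = 40/8 = 5.00
= avg=5.00, min=3, max=7


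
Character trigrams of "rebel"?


Word: "rebel" (length 5)
Number of trigrams = 5 - 3 + 1 = 3
  Position 0: "reb"
  Position 1: "ebe"
  Position 2: "bel"
Trigrams = "reb", "ebe", "bel"


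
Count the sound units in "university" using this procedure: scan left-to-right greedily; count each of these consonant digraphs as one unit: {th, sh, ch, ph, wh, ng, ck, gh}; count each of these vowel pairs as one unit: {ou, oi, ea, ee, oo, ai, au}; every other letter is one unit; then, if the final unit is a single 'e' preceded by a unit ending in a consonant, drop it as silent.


Word: "university" (10 letters)
Left-to-right scan:
  (1) 'u' (letter)
  (2) 'n' (letter)
  (3) 'i' (letter)
  (4) 'v' (letter)
  (5) 'e' (letter)
  (6) 'r' (letter)
  (7) 's' (letter)
  (8) 'i' (letter)
  (9) 't' (letter)
  (10) 'y' (letter)
Units from scan: 10
Sound units = 10 units


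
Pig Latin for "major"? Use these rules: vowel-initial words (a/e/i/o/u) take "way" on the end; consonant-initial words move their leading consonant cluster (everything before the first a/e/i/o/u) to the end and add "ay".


Word: "major"
Starts with consonant(s) → move to end, add 'ay'
Consonant cluster: "m"
Pig Latin = "ajormay"


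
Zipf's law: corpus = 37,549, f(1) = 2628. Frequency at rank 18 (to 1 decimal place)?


Zipf's law: f(r) = f(1) / r
f(1) = 2628
f(18) = 2628 / 18
= 146.0 occurrences


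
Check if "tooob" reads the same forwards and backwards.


Word: "tooob"
Reversed: "booot"
Forward == Backward? tooob != booot
Palindrome = No


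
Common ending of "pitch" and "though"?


Word 1: "pitch"
Word 2: "though"
Comparing from end:
  Pos -1: 'h' == 'h'
  Pos -2: 'c' != 'g' (stop)
LCS = "h" (length 1)


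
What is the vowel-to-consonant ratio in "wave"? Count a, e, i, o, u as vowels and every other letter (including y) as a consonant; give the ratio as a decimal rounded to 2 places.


Word: "wave"
Vowels (a,e,i,o,u): 2
Consonants: 2
Ratio = 2/2
= 1.00


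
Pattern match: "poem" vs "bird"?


Pattern of "poem": [0, 1, 2, 3]
Pattern of "bird": [0, 1, 2, 3]
Patterns match
Same pattern = Yes


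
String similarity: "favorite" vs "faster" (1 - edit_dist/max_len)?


Word 1: "favorite" (length 8)
Word 2: "faster" (length 6)
One optimal edit sequence:
  1. keep 'f'
  2. keep 'a'
  3. delete 'v'  (+1)
  4. delete 'o'  (+1)
  5. delete 'r'  (+1)
  6. substitute 'i' -> 's'  (+1)
  7. keep 't'
  8. keep 'e'
  9. insert 'r'  (+1)
Edit distance = 5
Max length = max(8, 6) = 8
Similarity = 1 - 5/8
= 0.3750


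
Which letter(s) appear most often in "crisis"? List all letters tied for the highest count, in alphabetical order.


Word: "crisis"
Letter counts:
  'c': 1
  'i': 2
  'r': 1
  's': 2
Maximum count = 2
Most frequent = 'i', 's' (2 times each)


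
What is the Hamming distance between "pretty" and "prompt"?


Comparing character by character (same length = 6):
  Pos 0: 'p' vs 'p' =
  Pos 1: 'r' vs 'r' =
  Pos 2: 'e' vs 'o' !=
  Pos 3: 't' vs 'm' !=
  Pos 4: 't' vs 'p' !=
  Pos 5: 'y' vs 't' !=
Hamming distance = 4


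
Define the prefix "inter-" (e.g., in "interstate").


Prefix: inter-
Example: interstate (inter- + state)
Meaning = between


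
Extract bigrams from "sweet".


Word: "sweet" (length 5)
Number of bigrams = 5 - 2 + 1 = 4
  Position 0: "sw"
  Position 1: "we"
  Position 2: "ee"
  Position 3: "et"
Bigrams = "sw", "we", "ee", "et"


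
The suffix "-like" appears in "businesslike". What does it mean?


Suffix: -like
Example: businesslike = business + -like
Meaning = resembling


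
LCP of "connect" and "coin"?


Word 1: "connect"
Word 2: "coin"
Comparing from start:
  Pos 0: 'c' == 'c'
  Pos 1: 'o' == 'o'
  Pos 2: 'n' != 'i' (stop)
LCP = "co" (length 2)


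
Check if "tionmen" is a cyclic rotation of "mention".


Word: "mention", Candidate: "tionmen"
Method: check if candidate is substring of word+word
"mentionmention" contains "tionmen"? Yes
Is rotation = Yes


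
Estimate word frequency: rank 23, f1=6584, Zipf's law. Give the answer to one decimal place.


Zipf's law: f(r) = f(1) / r
f(1) = 6584
f(23) = 6584 / 23
= 286.3 occurrences


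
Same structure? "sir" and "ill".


Pattern of "sir": [0, 1, 2]
Pattern of "ill": [0, 1, 1]
Patterns do not match
Same pattern = No


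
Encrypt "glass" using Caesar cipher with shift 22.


Word: "glass"
Shift: 22
Each letter → (letter + shift) mod 26:
  'g' (6) + 22 = 2 → 'c'
  'l' (11) + 22 = 7 → 'h'
  'a' (0) + 22 = 22 → 'w'
  's' (18) + 22 = 14 → 'o'
  's' (18) + 22 = 14 → 'o'
Result = "chwoo"


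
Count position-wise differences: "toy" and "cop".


Comparing character by character (same length = 3):
  Pos 0: 't' vs 'c' !=
  Pos 1: 'o' vs 'o' =
  Pos 2: 'y' vs 'p' !=
Hamming distance = 2


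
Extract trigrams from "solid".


Word: "solid" (length 5)
Number of trigrams = 5 - 3 + 1 = 3
  Position 0: "sol"
  Position 1: "oli"
  Position 2: "lid"
Trigrams = "sol", "oli", "lid"


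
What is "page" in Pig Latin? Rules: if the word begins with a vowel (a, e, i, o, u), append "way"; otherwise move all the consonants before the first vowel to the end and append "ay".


Word: "page"
Starts with consonant(s) → move to end, add 'ay'
Consonant cluster: "p"
Pig Latin = "agepay"


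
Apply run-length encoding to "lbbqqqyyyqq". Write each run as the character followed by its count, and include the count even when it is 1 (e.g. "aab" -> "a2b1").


String: "lbbqqqyyyqq"
Scanning for consecutive runs:
  'l' x 1
  'b' x 2
  'q' x 3
  'y' x 3
  'q' x 2
RLE = "l1b2q3y3q2"


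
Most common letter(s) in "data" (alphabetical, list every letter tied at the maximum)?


Word: "data"
Letter counts:
  'a': 2
  'd': 1
  't': 1
Maximum count = 2
Most frequent = 'a' (2 times each)


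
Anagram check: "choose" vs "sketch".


Word 1: "choose" → sorted: cehoos
Word 2: "sketch" → sorted: cehkst
Same letters? cehoos != cehkst
Anagram = No


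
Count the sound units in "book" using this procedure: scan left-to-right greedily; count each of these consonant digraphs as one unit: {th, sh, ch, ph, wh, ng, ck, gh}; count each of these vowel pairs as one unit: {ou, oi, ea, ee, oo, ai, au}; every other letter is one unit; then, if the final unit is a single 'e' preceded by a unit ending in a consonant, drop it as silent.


Word: "book" (4 letters)
Left-to-right scan:
  [1] 'b' (letter)
  [2] 'oo' (vowel-pair)
  [3] 'k' (letter)
Units from scan: 3
Sound units = 3 units


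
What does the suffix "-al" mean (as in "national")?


Suffix: -al
Example: national = nation + -al
Meaning = relating to


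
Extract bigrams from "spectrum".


Word: "spectrum" (length 8)
Number of bigrams = 8 - 2 + 1 = 7
  Position 0: "sp"
  Position 1: "pe"
  Position 2: "ec"
  Position 3: "ct"
  Position 4: "tr"
  Position 5: "ru"
  Position 6: "um"
Bigrams = "sp", "pe", "ec", "ct", "tr", "ru", "um"


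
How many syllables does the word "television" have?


Word: "television"
Syllable breakdown: tel · e · vi · sion
Counting: 4 parts
= 4 syllables


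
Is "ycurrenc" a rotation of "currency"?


Word: "currency", Candidate: "ycurrenc"
Method: check if candidate is substring of word+word
"currencycurrency" contains "ycurrenc"? Yes
Is rotation = Yes


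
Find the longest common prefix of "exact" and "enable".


Word 1: "exact"
Word 2: "enable"
Comparing from start:
  Pos 0: 'e' == 'e'
  Pos 1: 'x' != 'n' (stop)
LCP = "e" (length 1)


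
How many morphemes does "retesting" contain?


Word: "retesting"
Morphemes: re- / test / -ing
Each morpheme carries meaning
= 3 morphemes


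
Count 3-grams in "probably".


Word: "probably" (length 8)
Number of 3-grams = length - 3 + 1 = 8 - 3 + 1
= 6


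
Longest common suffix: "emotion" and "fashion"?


Word 1: "emotion"
Word 2: "fashion"
Comparing from end:
  Pos -1: 'n' == 'n'
  Pos -2: 'o' == 'o'
  Pos -3: 'i' == 'i'
  Pos -4: 't' != 'h' (stop)
LCS = "ion" (length 3)


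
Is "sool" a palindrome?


Word: "sool"
Reversed: "loos"
Forward == Backward? sool != loos
Palindrome = No


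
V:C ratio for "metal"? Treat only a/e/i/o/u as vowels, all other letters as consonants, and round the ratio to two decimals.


Word: "metal"
Vowels (a,e,i,o,u): 2
Consonants: 3
Ratio = 2/3
= 0.67


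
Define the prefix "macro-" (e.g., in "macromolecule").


Prefix: macro-
Example: macromolecule = macro- + molecule
Meaning = large


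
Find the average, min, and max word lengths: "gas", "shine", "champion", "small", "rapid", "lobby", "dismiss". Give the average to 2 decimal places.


Lengths: "gas"=3, "shine"=5, "champion"=8, "small"=5, "rapid"=5, "lobby"=5, "dismiss"=7
Sum = 38, Count = 7
Average = 38/7 = 5.43
= avg=5.43, min=3, max=8


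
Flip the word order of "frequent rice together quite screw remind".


Original: "frequent rice together quite screw remind"
Words (1..n): frequent | rice | together | quite | screw | remind
Reversed (n..1): remind | screw | quite | together | rice | frequent
Result = "remind screw quite together rice frequent"


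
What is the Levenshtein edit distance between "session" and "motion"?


Word 1: "session" (length 7)
Word 2: "motion" (length 6)
One optimal edit sequence (insert/delete/substitute each cost 1):
  1. delete 's'  (+1)
  2. substitute 'e' -> 'm'  (+1)
  3. substitute 's' -> 'o'  (+1)
  4. substitute 's' -> 't'  (+1)
  5. keep 'i'
  6. keep 'o'
  7. keep 'n'
Total edit operations: 4
Edit distance = 4


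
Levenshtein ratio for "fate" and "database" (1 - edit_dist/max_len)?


Word 1: "fate" (length 4)
Word 2: "database" (length 8)
One optimal edit sequence:
  1. substitute 'f' -> 'd'  (+1)
  2. keep 'a'
  3. keep 't'
  4. insert 'a'  (+1)
  5. insert 'b'  (+1)
  6. insert 'a'  (+1)
  7. insert 's'  (+1)
  8. keep 'e'
Edit distance = 5
Max length = max(4, 8) = 8
Similarity = 1 - 5/8
= 0.3750


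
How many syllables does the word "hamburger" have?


Word: "hamburger"
Syllable breakdown: ham / bur / ger
Counting: 3 parts
= 3 syllables


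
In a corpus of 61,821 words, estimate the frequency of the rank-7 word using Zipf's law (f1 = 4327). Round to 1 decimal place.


Zipf's law: f(r) = f(1) / r
f(1) = 4327
f(7) = 4327 / 7
= 618.1 occurrences


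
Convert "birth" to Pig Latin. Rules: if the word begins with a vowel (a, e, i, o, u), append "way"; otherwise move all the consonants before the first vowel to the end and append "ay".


Word: "birth"
Starts with consonant(s) → move to end, add 'ay'
Consonant cluster: "b"
Pig Latin = "irthbay"


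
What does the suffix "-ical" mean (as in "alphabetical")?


Suffix: -ical
Example: alphabetical = alphabet + -ical
Meaning = relating to


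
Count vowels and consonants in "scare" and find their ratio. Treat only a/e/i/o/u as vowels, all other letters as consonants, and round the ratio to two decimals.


Word: "scare"
Vowels (a,e,i,o,u): 2
Consonants: 3
Ratio = 2/3
= 0.67
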